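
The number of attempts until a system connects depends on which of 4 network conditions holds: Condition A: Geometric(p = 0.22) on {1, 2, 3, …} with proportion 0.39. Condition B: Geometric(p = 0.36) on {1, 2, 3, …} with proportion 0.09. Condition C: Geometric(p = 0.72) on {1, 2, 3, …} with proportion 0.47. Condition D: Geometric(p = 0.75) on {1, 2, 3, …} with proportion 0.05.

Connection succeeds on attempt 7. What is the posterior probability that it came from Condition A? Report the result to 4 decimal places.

0.8896

The responsibility of component k is P(Z=k) f_k(x) divided by Σ_j P(Z=j) f_j(x).
Evaluate each component's likelihood at the observed value:
  f_A = 0.0495439
  f_B = 0.024739
  f_C = 0.000346961
  f_D = 0.000183105
Weight by the priors:
  P(Z=A)·f_A = 0.39 × 0.0495439 = 0.0193221
  P(Z=B)·f_B = 0.09 × 0.024739 = 0.00222651
  P(Z=C)·f_C = 0.47 × 0.000346961 = 0.000163072
  P(Z=D)·f_D = 0.05 × 0.000183105 = 9.15527e-06
Evidence: 0.0193221 + 0.00222651 + 0.000163072 + 9.15527e-06 = 0.0217209
Responsibility of Condition A: 0.0193221 / 0.0217209 ≈ 0.8896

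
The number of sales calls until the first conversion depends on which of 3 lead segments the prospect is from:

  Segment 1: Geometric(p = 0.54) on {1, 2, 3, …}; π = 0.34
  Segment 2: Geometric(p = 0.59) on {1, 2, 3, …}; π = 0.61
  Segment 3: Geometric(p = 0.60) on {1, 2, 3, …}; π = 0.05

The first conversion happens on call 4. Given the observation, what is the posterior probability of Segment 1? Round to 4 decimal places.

0.4007

P(component k | x) = π_k·f_k(x) / marginal(x), where marginal(x) = Σ_j π_j·f_j(x).
Component likelihoods at x = 4:
  f_1 = 0.0525614
  f_2 = 0.0406634
  f_3 = 0.0384
Unnormalised posteriors:
  π_1·f_1 = 0.34 × 0.0525614 = 0.0178709
  π_2·f_2 = 0.61 × 0.0406634 = 0.0248047
  π_3·f_3 = 0.05 × 0.0384 = 0.00192
Normaliser: 0.0178709 + 0.0248047 + 0.00192 = 0.0445956
P(Segment 1 | data) = 0.0178709 / 0.0445956 ≈ 0.4007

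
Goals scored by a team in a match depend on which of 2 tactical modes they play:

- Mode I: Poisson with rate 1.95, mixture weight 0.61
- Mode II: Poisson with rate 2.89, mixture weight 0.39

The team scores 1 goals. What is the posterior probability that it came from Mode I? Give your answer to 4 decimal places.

0.7299

P(component k | x) = w_k·f_k(x) / marginal(x), where marginal(x) = Σ_j w_j·f_j(x).
Evaluate each component's likelihood at the observed value:
  p_I = e^(−1.95)·1.95^1/1! = 0.277434
  p_II = e^(−2.89)·2.89^1/1! = 0.160615
Unnormalised posteriors:
  w_I·p_I = 0.61 × 0.277434 = 0.169235
  w_II·p_II = 0.39 × 0.160615 = 0.0626399
Normaliser: 0.169235 + 0.0626399 = 0.231875
So the posterior for Mode I is 0.169235 / 0.231875 ≈ 0.7299.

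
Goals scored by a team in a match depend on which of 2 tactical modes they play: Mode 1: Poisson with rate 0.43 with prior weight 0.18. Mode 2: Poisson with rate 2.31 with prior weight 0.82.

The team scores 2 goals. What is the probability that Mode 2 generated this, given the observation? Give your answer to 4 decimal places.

By Bayes' theorem, P(k | x) = w_k f_k(x) / Σ_j w_j f_j(x).
Evaluate each component's likelihood at the observed value:
  L_1 = e^(−0.43)·0.43^2/2! = 0.0601396
  L_2 = e^(−2.31)·2.31^2/2! = 0.264834
Prior × likelihood for each component:
  w_1·L_1 = 0.18 × 0.0601396 = 0.0108251
  w_2·L_2 = 0.82 × 0.264834 = 0.217164
Marginal: 0.0108251 + 0.217164 = 0.227989
P(Mode 2 | 2 goals) = 0.217164 / 0.227989 ≈ 0.9525

0.9525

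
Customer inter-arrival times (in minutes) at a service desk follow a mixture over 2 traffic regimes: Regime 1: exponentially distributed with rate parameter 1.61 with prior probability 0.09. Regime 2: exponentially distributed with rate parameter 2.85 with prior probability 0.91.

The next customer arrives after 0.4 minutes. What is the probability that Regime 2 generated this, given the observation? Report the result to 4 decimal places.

Posterior ∝ prior × likelihood, so P(k | x) ∝ π_k f_k(x); normalise over all components.
Component likelihoods at x = 0.4 minutes:
  L_1 = 1.61·e^(−1.61·0.4) = 1.61·e^(−0.6440) = 0.845552
  L_2 = 2.85·e^(−2.85·0.4) = 2.85·e^(−1.1400) = 0.911484
Multiply by the mixture weights:
  π_1·L_1 = 0.09 × 0.845552 = 0.0760997
  π_2·L_2 = 0.91 × 0.911484 = 0.829451
Marginal: 0.0760997 + 0.829451 = 0.90555
Responsibility of Regime 2: 0.829451 / 0.90555 ≈ 0.9160

0.9160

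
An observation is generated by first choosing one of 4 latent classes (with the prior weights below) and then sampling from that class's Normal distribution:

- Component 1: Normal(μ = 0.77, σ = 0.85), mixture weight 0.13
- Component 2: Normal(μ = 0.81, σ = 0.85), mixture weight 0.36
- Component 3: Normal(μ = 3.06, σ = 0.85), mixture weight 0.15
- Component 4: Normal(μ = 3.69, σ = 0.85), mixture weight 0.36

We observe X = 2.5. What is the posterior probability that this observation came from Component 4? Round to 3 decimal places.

P(component k | x) = π_k·f_k(x) / marginal(x), where marginal(x) = Σ_j π_j·f_j(x).
Evaluate each component's likelihood at the observed value:
  p_1 = (1/(0.85·√(2π)))·exp(−(2.5−0.77)²/(2·0.85²)) = 0.469344·exp(-2.07121) = 0.0591528
  p_2 = (1/(0.85·√(2π)))·exp(−(2.5−0.81)²/(2·0.85²)) = 0.469344·exp(-1.97654) = 0.0650266
  p_3 = (1/(0.85·√(2π)))·exp(−(2.5−3.06)²/(2·0.85²)) = 0.469344·exp(-0.21702) = 0.37778
  p_4 = (1/(0.85·√(2π)))·exp(−(2.5−3.69)²/(2·0.85²)) = 0.469344·exp(-0.98000) = 0.17615
Multiply by the mixture weights:
  π_1·p_1 = 0.13 × 0.0591528 = 0.00768987
  π_2·p_2 = 0.36 × 0.0650266 = 0.0234096
  π_3·p_3 = 0.15 × 0.37778 = 0.056667
  π_4·p_4 = 0.36 × 0.17615 = 0.063414
Evidence: 0.00768987 + 0.0234096 + 0.056667 + 0.063414 = 0.15118
Responsibility of Component 4: 0.063414 / 0.15118 ≈ 0.419

0.419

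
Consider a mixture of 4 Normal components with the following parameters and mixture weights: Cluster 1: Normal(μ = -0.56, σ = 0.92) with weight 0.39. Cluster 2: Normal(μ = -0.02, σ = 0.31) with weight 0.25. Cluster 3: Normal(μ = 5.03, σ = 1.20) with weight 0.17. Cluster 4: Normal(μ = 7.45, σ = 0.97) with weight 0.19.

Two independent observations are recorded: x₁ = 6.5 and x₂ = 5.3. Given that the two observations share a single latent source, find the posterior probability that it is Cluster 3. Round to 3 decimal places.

0.835

By Bayes' theorem, P(k | x) = w_k f_k(x) / Σ_j w_j f_j(x).
Since both observations come from the same component, the likelihood for component k is f_k(x₁)·f_k(x₂).
  L_1 = [(1/(0.92·√(2π)))·exp(−(6.5−-0.56)²/(2·0.92²)) = 0.433633·exp(-29.44447) = 7.07214e-14] × [6.71681e-10] = 4.75023e-23
  L_2 = [(1/(0.31·√(2π)))·exp(−(6.5−-0.02)²/(2·0.31²)) = 1.286911·exp(-221.17794) = 1.13029e-96] × [1.43727e-64] = 1.62453e-160
  L_3 = [(1/(1.20·√(2π)))·exp(−(6.5−5.03)²/(2·1.20²)) = 0.332452·exp(-0.75031) = 0.15699] × [0.324142] = 0.0508871
  L_4 = [(1/(0.97·√(2π)))·exp(−(6.5−7.45)²/(2·0.97²)) = 0.411281·exp(-0.47959) = 0.254597] × [0.0352636] = 0.00897801
Multiply by the mixture weights:
  w_1·L_1 = 0.39 × 4.75023e-23 = 1.85259e-23
  w_2·L_2 = 0.25 × 1.62453e-160 = 4.06134e-161
  w_3·L_3 = 0.17 × 0.0508871 = 0.00865081
  w_4·L_4 = 0.19 × 0.00897801 = 0.00170582
Denominator: 1.85259e-23 + 4.06134e-161 + 0.00865081 + 0.00170582 = 0.0103566
Responsibility of Cluster 3: 0.00865081 / 0.0103566 ≈ 0.835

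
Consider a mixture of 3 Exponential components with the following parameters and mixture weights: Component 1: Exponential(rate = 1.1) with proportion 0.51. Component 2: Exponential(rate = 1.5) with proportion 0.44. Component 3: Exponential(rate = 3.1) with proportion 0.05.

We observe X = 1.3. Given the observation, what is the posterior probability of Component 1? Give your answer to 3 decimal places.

Posterior ∝ prior × likelihood, so P(k | x) ∝ P(Z=k) f_k(x); normalise over all components.
Exponential densities:
  L_1 = 1.1·e^(−1.1·1.3) = 1.1·e^(−1.4300) = 0.26324
  L_2 = 1.5·e^(−1.5·1.3) = 1.5·e^(−1.9500) = 0.213411
  L_3 = 3.1·e^(−3.1·1.3) = 3.1·e^(−4.0300) = 0.0551004
Prior × likelihood for each component:
  P(Z=1)·L_1 = 0.51 × 0.26324 = 0.134252
  P(Z=2)·L_2 = 0.44 × 0.213411 = 0.0939009
  P(Z=3)·L_3 = 0.05 × 0.0551004 = 0.00275502
Denominator: 0.134252 + 0.0939009 + 0.00275502 = 0.230908
So the posterior for Component 1 is 0.134252 / 0.230908 ≈ 0.581.

0.581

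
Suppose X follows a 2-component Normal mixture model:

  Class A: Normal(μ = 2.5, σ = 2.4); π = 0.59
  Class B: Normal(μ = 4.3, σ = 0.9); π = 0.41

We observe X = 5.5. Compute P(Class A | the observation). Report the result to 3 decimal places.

0.375

P(component k | x) = P(Z=k)·f_k(x) / marginal(x), where marginal(x) = Σ_j P(Z=j)·f_j(x).
Component likelihoods at x = 5.5:
  f_A = 0.0761038
  f_B = 0.182233
Prior × likelihood for each component:
  P(Z=A)·f_A = 0.59 × 0.0761038 = 0.0449012
  P(Z=B)·f_B = 0.41 × 0.182233 = 0.0747157
Normaliser: 0.0449012 + 0.0747157 = 0.119617
P(Class A | 5.5) = 0.0449012 / 0.119617 ≈ 0.375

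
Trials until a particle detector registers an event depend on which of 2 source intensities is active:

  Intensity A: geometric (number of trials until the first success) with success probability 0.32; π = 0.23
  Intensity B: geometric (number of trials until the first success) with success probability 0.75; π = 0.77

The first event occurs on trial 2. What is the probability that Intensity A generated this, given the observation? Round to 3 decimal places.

Posterior ∝ prior × likelihood, so P(k | x) ∝ w_k f_k(x); normalise over all components.
Geometric probabilities:
  L_A = 0.32·(1−0.32)^1 = 0.32·0.68 = 0.2176
  L_B = 0.75·(1−0.75)^1 = 0.75·0.25 = 0.1875
Unnormalised posteriors:
  w_A·L_A = 0.23 × 0.2176 = 0.050048
  w_B·L_B = 0.77 × 0.1875 = 0.144375
Normaliser: 0.050048 + 0.144375 = 0.194423
P(Intensity A | the observation) = 0.050048 / 0.194423 ≈ 0.257

0.257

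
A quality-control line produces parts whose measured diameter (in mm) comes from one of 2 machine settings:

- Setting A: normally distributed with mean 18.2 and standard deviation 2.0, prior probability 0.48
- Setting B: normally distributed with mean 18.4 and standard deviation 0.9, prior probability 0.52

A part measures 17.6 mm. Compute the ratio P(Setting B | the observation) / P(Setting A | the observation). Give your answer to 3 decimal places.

1.696

Since P(k|x) ∝ w_k f_k(x), the posterior odds are w_i f_i(x) / (w_j f_j(x)).
Normal densities:
  f_A = (1/(2.0·√(2π)))·exp(−(17.6−18.2)²/(2·2.0²)) = 0.199471·exp(-0.04500) = 0.190694
  f_B = (1/(0.9·√(2π)))·exp(−(17.6−18.4)²/(2·0.9²)) = 0.443269·exp(-0.39506) = 0.298603
0.155274 / 0.0915331 ≈ 1.696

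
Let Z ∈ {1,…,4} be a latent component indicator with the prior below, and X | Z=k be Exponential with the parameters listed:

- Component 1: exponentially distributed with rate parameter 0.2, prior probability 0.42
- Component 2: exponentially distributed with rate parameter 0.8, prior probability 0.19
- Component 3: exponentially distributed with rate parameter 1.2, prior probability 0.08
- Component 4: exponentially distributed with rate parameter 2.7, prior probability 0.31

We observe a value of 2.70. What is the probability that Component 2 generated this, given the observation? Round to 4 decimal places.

0.2476

The responsibility of component k is π_k f_k(x) divided by Σ_j π_j f_j(x).
Evaluate each component's likelihood at the observed value:
  f_1 = 0.11655
  f_2 = 0.0922601
  f_3 = 0.0469967
  f_4 = 0.00184229
Multiply by the mixture weights:
  π_1·f_1 = 0.42 × 0.11655 = 0.0489509
  π_2·f_2 = 0.19 × 0.0922601 = 0.0175294
  π_3·f_3 = 0.08 × 0.0469967 = 0.00375973
  π_4·f_4 = 0.31 × 0.00184229 = 0.000571109
Normaliser: 0.0489509 + 0.0175294 + 0.00375973 + 0.000571109 = 0.0708111
Responsibility of Component 2: 0.0175294 / 0.0708111 ≈ 0.2476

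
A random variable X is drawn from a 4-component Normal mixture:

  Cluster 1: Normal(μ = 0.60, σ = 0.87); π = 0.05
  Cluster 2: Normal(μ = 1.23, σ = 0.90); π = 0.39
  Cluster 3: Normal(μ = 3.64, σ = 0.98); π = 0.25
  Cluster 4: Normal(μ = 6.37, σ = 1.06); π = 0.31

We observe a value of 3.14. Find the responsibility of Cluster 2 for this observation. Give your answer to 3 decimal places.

0.167

By Bayes' theorem, P(k | x) = w_k f_k(x) / Σ_j w_j f_j(x).
Evaluate each component's likelihood at the observed value:
  f_1 = (1/(0.87·√(2π)))·exp(−(3.14−0.60)²/(2·0.87²)) = 0.458554·exp(-4.26186) = 0.00646382
  f_2 = (1/(0.90·√(2π)))·exp(−(3.14−1.23)²/(2·0.90²)) = 0.443269·exp(-2.25191) = 0.0466309
  f_3 = (1/(0.98·√(2π)))·exp(−(3.14−3.64)²/(2·0.98²)) = 0.407084·exp(-0.13015) = 0.357403
  f_4 = (1/(1.06·√(2π)))·exp(−(3.14−6.37)²/(2·1.06²)) = 0.376361·exp(-4.64262) = 0.00362526
Prior × likelihood for each component:
  w_1·f_1 = 0.05 × 0.00646382 = 0.000323191
  w_2·f_2 = 0.39 × 0.0466309 = 0.0181861
  w_3·f_3 = 0.25 × 0.357403 = 0.0893509
  w_4·f_4 = 0.31 × 0.00362526 = 0.00112383
Marginal: 0.000323191 + 0.0181861 + 0.0893509 + 0.00112383 = 0.108984
P(Cluster 2 | the observation) = 0.0181861 / 0.108984 ≈ 0.167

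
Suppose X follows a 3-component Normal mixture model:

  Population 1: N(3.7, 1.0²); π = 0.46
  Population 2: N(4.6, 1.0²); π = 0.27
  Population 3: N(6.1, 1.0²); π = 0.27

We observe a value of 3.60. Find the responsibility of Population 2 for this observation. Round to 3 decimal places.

0.259

Posterior ∝ prior × likelihood, so P(k | x) ∝ w_k f_k(x); normalise over all components.
Normal densities:
  f_1 = (1/(1.0·√(2π)))·exp(−(3.60−3.7)²/(2·1.0²)) = 0.398942·exp(-0.00500) = 0.396953
  f_2 = (1/(1.0·√(2π)))·exp(−(3.60−4.6)²/(2·1.0²)) = 0.398942·exp(-0.50000) = 0.241971
  f_3 = (1/(1.0·√(2π)))·exp(−(3.60−6.1)²/(2·1.0²)) = 0.398942·exp(-3.12500) = 0.0175283
Prior × likelihood for each component:
  w_1·f_1 = 0.46 × 0.396953 = 0.182598
  w_2·f_2 = 0.27 × 0.241971 = 0.0653321
  w_3·f_3 = 0.27 × 0.0175283 = 0.00473264
Denominator: 0.182598 + 0.0653321 + 0.00473264 = 0.252663
P(Population 2 | 3.60) = 0.0653321 / 0.252663 ≈ 0.259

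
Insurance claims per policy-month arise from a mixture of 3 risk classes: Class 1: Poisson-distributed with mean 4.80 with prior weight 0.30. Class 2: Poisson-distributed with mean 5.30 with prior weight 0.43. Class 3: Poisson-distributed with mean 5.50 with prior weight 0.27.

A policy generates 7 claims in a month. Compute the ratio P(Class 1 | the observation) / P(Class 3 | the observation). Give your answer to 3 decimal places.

0.863

Only the two components matter; the odds are (P(Z=i) f_i(x)) / (P(Z=j) f_j(x)).
Evaluate each component's likelihood at the observed value:
  p_1 = e^(−4.80)·4.80^7/7! = 0.0958616
  p_2 = e^(−5.30)·5.30^7/7! = 0.116343
  p_3 = e^(−5.50)·5.50^7/7! = 0.123449
Posterior odds = (P(Z=1)·p_1) / (P(Z=3)·p_3) = (0.30·0.0958616) / (0.27·0.123449) = 0.0287585 / 0.0333313 ≈ 0.863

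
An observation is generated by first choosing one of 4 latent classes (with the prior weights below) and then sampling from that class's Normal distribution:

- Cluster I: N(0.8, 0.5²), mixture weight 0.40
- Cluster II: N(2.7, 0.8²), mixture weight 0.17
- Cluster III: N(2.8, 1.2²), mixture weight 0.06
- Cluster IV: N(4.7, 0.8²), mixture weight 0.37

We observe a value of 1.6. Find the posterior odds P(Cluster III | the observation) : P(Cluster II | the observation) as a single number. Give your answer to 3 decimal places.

Since P(k|x) ∝ π_k f_k(x), the posterior odds are π_i f_i(x) / (π_j f_j(x)).
Normal densities:
  p_I = 0.221842
  p_II = 0.193765
  p_III = 0.201642
  p_IV = 0.000273665
0.0120985 / 0.0329401 ≈ 0.367

0.367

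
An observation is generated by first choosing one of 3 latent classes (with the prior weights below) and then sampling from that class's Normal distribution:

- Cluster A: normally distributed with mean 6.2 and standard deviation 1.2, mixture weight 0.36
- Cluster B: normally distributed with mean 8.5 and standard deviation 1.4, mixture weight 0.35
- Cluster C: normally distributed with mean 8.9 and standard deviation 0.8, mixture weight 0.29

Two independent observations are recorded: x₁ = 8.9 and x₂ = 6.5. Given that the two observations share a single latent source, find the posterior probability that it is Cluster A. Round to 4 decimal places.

0.2239

P(component k | x) = π_k·f_k(x) / marginal(x), where marginal(x) = Σ_j π_j·f_j(x).
Since both observations come from the same component, the likelihood for component k is f_k(x₁)·f_k(x₂).
  f_A = [(1/(1.2·√(2π)))·exp(−(8.9−6.2)²/(2·1.2²)) = 0.332452·exp(-2.53125) = 0.0264497] × [0.322223] = 0.00852272
  f_B = [(1/(1.4·√(2π)))·exp(−(8.9−8.5)²/(2·1.4²)) = 0.284959·exp(-0.04082) = 0.273562] × [0.102713] = 0.0280983
  f_C = [(1/(0.8·√(2π)))·exp(−(8.9−8.9)²/(2·0.8²)) = 0.498678·exp(-0.00000) = 0.498678] × [0.00553981] = 0.00276258
Multiply by the mixture weights:
  π_A·f_A = 0.36 × 0.00852272 = 0.00306818
  π_B·f_B = 0.35 × 0.0280983 = 0.00983441
  π_C·f_C = 0.29 × 0.00276258 = 0.000801148
Denominator: 0.00306818 + 0.00983441 + 0.000801148 = 0.0137037
P(Cluster A | x₁,x₂) = 0.00306818 / 0.0137037 ≈ 0.2239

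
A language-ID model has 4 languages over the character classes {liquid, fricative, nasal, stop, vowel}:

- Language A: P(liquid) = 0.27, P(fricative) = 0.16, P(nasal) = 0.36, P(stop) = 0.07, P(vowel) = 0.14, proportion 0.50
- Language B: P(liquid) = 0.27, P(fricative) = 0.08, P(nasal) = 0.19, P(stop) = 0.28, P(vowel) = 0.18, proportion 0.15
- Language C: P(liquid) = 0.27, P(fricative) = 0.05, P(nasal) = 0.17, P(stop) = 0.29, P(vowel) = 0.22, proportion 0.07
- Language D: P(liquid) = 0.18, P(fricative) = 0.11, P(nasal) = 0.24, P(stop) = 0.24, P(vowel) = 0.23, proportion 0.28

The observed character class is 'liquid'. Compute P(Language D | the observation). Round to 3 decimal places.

P(component k | x) = π_k·f_k(x) / marginal(x), where marginal(x) = Σ_j π_j·f_j(x).
Evaluate each component's likelihood at the observed value:
  L_A = 0.27
  L_B = 0.27
  L_C = 0.27
  L_D = 0.18
Weight by the priors:
  π_A·L_A = 0.50 × 0.27 = 0.135
  π_B·L_B = 0.15 × 0.27 = 0.0405
  π_C·L_C = 0.07 × 0.27 = 0.0189
  π_D·L_D = 0.28 × 0.18 = 0.0504
Denominator: 0.135 + 0.0405 + 0.0189 + 0.0504 = 0.2448
P(Language D | x) = 0.0504 / 0.2448 ≈ 0.206

0.206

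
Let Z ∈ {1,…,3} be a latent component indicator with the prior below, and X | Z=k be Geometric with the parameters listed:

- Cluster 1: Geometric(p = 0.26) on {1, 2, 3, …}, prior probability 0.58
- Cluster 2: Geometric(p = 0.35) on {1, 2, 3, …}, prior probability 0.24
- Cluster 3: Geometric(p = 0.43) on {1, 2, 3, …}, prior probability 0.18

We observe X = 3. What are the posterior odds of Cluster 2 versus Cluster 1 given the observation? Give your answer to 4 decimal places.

0.4298

Posterior odds = (π_i f_i(x)) / (π_j f_j(x)); the normalising sum cancels.
Evaluate each component's likelihood at the observed value:
  p_1 = 0.142376
  p_2 = 0.147875
  p_3 = 0.139707
Odds = (0.24/0.58) × (0.147875/0.142376) = 0.413793 × 1.03862 ≈ 0.4298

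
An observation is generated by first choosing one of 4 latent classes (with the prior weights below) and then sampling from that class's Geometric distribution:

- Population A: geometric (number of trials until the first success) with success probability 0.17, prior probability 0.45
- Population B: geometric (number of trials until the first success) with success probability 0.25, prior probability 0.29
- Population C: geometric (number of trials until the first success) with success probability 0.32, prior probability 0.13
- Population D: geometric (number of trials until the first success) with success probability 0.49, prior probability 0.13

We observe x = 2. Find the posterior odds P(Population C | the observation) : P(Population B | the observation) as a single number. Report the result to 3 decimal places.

Posterior odds = (π_i f_i(x)) / (π_j f_j(x)); the normalising sum cancels.
Evaluate each component's likelihood at the observed value:
  p_A = 0.1411
  p_B = 0.1875
  p_C = 0.2176
  p_D = 0.2499
Posterior odds = (π_C·p_C) / (π_B·p_B) = (0.13·0.2176) / (0.29·0.1875) = 0.028288 / 0.054375 ≈ 0.520

0.520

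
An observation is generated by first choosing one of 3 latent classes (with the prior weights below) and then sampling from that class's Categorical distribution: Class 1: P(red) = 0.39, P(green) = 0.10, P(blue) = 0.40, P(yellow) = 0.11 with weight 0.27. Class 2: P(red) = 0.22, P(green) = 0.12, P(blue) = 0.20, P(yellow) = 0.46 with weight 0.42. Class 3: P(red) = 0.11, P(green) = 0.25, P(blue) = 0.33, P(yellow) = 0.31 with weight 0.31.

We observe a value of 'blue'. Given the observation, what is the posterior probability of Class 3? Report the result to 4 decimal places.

The responsibility of component k is P(Z=k) f_k(x) divided by Σ_j P(Z=j) f_j(x).
Evaluate each component's likelihood at the observed value:
  p_1 = P(blue | comp) = 0.40
  p_2 = P(blue | comp) = 0.20
  p_3 = P(blue | comp) = 0.33
Multiply by the mixture weights:
  P(Z=1)·p_1 = 0.27 × 0.4 = 0.108
  P(Z=2)·p_2 = 0.42 × 0.2 = 0.084
  P(Z=3)·p_3 = 0.31 × 0.33 = 0.1023
Evidence: 0.108 + 0.084 + 0.1023 = 0.2943
Responsibility of Class 3: 0.1023 / 0.2943 ≈ 0.3476

0.3476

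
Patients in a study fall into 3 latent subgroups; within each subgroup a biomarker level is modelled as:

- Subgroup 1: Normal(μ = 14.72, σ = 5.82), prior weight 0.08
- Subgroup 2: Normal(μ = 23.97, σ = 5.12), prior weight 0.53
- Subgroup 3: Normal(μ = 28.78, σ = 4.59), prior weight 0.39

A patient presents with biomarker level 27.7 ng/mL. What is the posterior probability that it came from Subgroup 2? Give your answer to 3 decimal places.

0.487

P(component k | x) = w_k·f_k(x) / marginal(x), where marginal(x) = Σ_j w_j·f_j(x).
Component likelihoods at x = 27.7 ng/mL:
  L_1 = 0.00570036
  L_2 = 0.0597575
  L_3 = 0.0845426
Prior × likelihood for each component:
  w_1·L_1 = 0.08 × 0.00570036 = 0.000456029
  w_2·L_2 = 0.53 × 0.0597575 = 0.0316715
  w_3·L_3 = 0.39 × 0.0845426 = 0.0329716
Evidence: 0.000456029 + 0.0316715 + 0.0329716 = 0.0650991
Responsibility of Subgroup 2: 0.0316715 / 0.0650991 ≈ 0.487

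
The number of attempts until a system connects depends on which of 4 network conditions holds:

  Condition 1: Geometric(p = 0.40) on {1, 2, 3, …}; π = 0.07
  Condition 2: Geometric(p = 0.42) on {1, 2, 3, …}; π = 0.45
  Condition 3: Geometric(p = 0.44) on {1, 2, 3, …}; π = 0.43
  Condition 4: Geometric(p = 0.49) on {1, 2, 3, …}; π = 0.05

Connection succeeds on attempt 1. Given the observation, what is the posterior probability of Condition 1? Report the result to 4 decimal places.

0.0650

Posterior ∝ prior × likelihood, so P(k | x) ∝ P(Z=k) f_k(x); normalise over all components.
Geometric probabilities:
  L_1 = 0.40·(1−0.40)^0 = 0.40·1 = 0.4
  L_2 = 0.42·(1−0.42)^0 = 0.42·1 = 0.42
  L_3 = 0.44·(1−0.44)^0 = 0.44·1 = 0.44
  L_4 = 0.49·(1−0.49)^0 = 0.49·1 = 0.49
Prior × likelihood for each component:
  P(Z=1)·L_1 = 0.07 × 0.4 = 0.028
  P(Z=2)·L_2 = 0.45 × 0.42 = 0.189
  P(Z=3)·L_3 = 0.43 × 0.44 = 0.1892
  P(Z=4)·L_4 = 0.05 × 0.49 = 0.0245
Normaliser: 0.028 + 0.189 + 0.1892 + 0.0245 = 0.4307
Responsibility of Condition 1: 0.028 / 0.4307 ≈ 0.0650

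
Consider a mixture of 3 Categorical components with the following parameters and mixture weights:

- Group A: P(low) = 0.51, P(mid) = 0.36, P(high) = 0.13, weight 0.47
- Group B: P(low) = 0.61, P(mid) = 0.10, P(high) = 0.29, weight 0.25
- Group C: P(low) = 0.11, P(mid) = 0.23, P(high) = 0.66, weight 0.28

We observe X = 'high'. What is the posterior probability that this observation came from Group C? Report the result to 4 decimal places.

P(component k | x) = P(Z=k)·f_k(x) / marginal(x), where marginal(x) = Σ_j P(Z=j)·f_j(x).
Component likelihoods at x = 'high':
  L_A = P(high | comp) = 0.13
  L_B = P(high | comp) = 0.29
  L_C = P(high | comp) = 0.66
Unnormalised posteriors:
  P(Z=A)·L_A = 0.47 × 0.13 = 0.0611
  P(Z=B)·L_B = 0.25 × 0.29 = 0.0725
  P(Z=C)·L_C = 0.28 × 0.66 = 0.1848
Denominator: 0.0611 + 0.0725 + 0.1848 = 0.3184
Responsibility of Group C: 0.1848 / 0.3184 ≈ 0.5804

0.5804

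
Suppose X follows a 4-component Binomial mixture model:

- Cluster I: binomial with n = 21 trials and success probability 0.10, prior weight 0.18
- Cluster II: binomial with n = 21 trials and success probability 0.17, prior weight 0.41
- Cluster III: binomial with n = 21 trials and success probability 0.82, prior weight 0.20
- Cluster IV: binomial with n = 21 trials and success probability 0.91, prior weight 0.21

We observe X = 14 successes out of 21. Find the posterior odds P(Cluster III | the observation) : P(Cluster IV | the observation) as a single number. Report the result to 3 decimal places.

Posterior odds = (P(Z=i) f_i(x)) / (P(Z=j) f_j(x)); the normalising sum cancels.
Evaluate each component's likelihood at the observed value:
  p_I = 5.56164e-10
  p_II = 5.31296e-07
  p_III = 0.0442391
  p_IV = 0.00148519
Odds = (0.20/0.21) × (0.0442391/0.00148519) = 0.952381 × 29.7868 ≈ 28.368

28.368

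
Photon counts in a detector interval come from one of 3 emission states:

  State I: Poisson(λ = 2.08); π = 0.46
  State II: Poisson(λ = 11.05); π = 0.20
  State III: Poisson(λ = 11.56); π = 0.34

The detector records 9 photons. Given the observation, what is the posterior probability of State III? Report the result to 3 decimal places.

The responsibility of component k is π_k f_k(x) divided by Σ_j π_j f_j(x).
Component likelihoods at x = 9 photons:
  p_I = 0.000250885
  p_II = 0.107533
  p_III = 0.09692
Prior × likelihood for each component:
  π_I·p_I = 0.46 × 0.000250885 = 0.000115407
  π_II·p_II = 0.20 × 0.107533 = 0.0215067
  π_III·p_III = 0.34 × 0.09692 = 0.0329528
Denominator: 0.000115407 + 0.0215067 + 0.0329528 = 0.0545749
P(State III | data) = 0.0329528 / 0.0545749 ≈ 0.604

0.604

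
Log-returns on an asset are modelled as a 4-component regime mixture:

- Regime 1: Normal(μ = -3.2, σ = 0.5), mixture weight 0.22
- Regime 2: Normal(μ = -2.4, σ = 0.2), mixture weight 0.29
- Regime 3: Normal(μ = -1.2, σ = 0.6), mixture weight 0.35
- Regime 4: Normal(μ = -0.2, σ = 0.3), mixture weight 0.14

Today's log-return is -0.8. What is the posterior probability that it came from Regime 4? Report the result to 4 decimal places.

0.1191

Posterior ∝ prior × likelihood, so P(k | x) ∝ π_k f_k(x); normalise over all components.
Component likelihoods at x = -0.8:
  f_1 = 7.9226e-06
  f_2 = 2.52614e-14
  f_3 = 0.532413
  f_4 = 0.17997
Multiply by the mixture weights:
  π_1·f_1 = 0.22 × 7.9226e-06 = 1.74297e-06
  π_2·f_2 = 0.29 × 2.52614e-14 = 7.32579e-15
  π_3·f_3 = 0.35 × 0.532413 = 0.186345
  π_4·f_4 = 0.14 × 0.17997 = 0.0251958
Evidence: 1.74297e-06 + 7.32579e-15 + 0.186345 + 0.0251958 = 0.211542
So the posterior for Regime 4 is 0.0251958 / 0.211542 ≈ 0.1191.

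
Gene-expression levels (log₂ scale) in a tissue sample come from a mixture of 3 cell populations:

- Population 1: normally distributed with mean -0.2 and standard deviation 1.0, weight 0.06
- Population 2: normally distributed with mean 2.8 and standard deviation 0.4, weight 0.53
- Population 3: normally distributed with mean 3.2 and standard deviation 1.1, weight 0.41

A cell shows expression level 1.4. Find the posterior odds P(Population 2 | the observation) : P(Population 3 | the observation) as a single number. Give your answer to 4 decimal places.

0.0297

Since P(k|x) ∝ π_k f_k(x), the posterior odds are π_i f_i(x) / (π_j f_j(x)).
Evaluate each component's likelihood at the observed value:
  p_1 = (1/(1.0·√(2π)))·exp(−(1.4−-0.2)²/(2·1.0²)) = 0.398942·exp(-1.28000) = 0.110921
  p_2 = (1/(0.4·√(2π)))·exp(−(1.4−2.8)²/(2·0.4²)) = 0.997356·exp(-6.12500) = 0.00218171
  p_3 = (1/(1.1·√(2π)))·exp(−(1.4−3.2)²/(2·1.1²)) = 0.362675·exp(-1.33884) = 0.0950748
Odds = (0.53/0.41) × (0.00218171/0.0950748) = 1.29268 × 0.0229473 ≈ 0.0297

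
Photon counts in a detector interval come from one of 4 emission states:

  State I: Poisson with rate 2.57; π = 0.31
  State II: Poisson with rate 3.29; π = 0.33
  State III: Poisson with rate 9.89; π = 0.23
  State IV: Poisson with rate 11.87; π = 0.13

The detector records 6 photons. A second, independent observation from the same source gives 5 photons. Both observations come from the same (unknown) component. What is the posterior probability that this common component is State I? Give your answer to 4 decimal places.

0.1730

The responsibility of component k is w_k f_k(x) divided by Σ_j w_j f_j(x).
Since both observations come from the same component, the likelihood for component k is f_k(x₁)·f_k(x₂).
  L_I = [e^(−2.57)·2.57^6/6! = 0.0306288] × [0.0715068] = 0.00219017
  L_II = [e^(−3.29)·3.29^6/6! = 0.0656166] × [0.119666] = 0.00785206
  L_III = [e^(−9.89)·9.89^6/6! = 0.0658677] × [0.0399602] = 0.00263209
  L_IV = [e^(−11.87)·11.87^6/6! = 0.0271829] × [0.0137403] = 0.000373502
Unnormalised posteriors:
  w_I·L_I = 0.31 × 0.00219017 = 0.000678951
  w_II·L_II = 0.33 × 0.00785206 = 0.00259118
  w_III·L_III = 0.23 × 0.00263209 = 0.000605381
  w_IV·L_IV = 0.13 × 0.000373502 = 4.85553e-05
Evidence: 0.000678951 + 0.00259118 + 0.000605381 + 4.85553e-05 = 0.00392407
So the posterior for State I is 0.000678951 / 0.00392407 ≈ 0.1730.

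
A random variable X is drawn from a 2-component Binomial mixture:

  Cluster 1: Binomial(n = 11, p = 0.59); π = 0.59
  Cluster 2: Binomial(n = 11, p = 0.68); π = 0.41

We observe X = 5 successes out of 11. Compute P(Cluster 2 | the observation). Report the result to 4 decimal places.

0.2421

Apply Bayes' rule: the posterior for each component is proportional to its prior times its likelihood at x.
Evaluate each component's likelihood at the observed value:
  p_1 = C(11,5)·0.59^5·0.41^6 = 462·0.0714924·0.0047501 = 0.156894
  p_2 = C(11,5)·0.68^5·0.32^6 = 462·0.145393·0.00107374 = 0.0721251
Weight by the priors:
  w_1·p_1 = 0.59 × 0.156894 = 0.0925672
  w_2·p_2 = 0.41 × 0.0721251 = 0.0295713
Normaliser: 0.0925672 + 0.0295713 = 0.122139
P(Cluster 2 | 5 successes out of 11) = 0.0295713 / 0.122139 ≈ 0.2421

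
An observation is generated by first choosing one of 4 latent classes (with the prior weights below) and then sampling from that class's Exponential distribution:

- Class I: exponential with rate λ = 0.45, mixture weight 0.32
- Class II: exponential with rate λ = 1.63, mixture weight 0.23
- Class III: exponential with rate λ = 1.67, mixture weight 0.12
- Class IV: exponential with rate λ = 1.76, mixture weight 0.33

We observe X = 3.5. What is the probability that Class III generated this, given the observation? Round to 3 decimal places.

0.018

P(component k | x) = π_k·f_k(x) / marginal(x), where marginal(x) = Σ_j π_j·f_j(x).
Exponential densities:
  L_I = 0.45·e^(−0.45·3.5) = 0.45·e^(−1.5750) = 0.0931534
  L_II = 1.63·e^(−1.63·3.5) = 1.63·e^(−5.7050) = 0.00542672
  L_III = 1.67·e^(−1.67·3.5) = 1.67·e^(−5.8450) = 0.00483354
  L_IV = 1.76·e^(−1.76·3.5) = 1.76·e^(−6.1600) = 0.00371757
Weight by the priors:
  π_I·L_I = 0.32 × 0.0931534 = 0.0298091
  π_II·L_II = 0.23 × 0.00542672 = 0.00124815
  π_III·L_III = 0.12 × 0.00483354 = 0.000580025
  π_IV·L_IV = 0.33 × 0.00371757 = 0.0012268
Denominator: 0.0298091 + 0.00124815 + 0.000580025 + 0.0012268 = 0.0328641
Responsibility of Class III: 0.000580025 / 0.0328641 ≈ 0.018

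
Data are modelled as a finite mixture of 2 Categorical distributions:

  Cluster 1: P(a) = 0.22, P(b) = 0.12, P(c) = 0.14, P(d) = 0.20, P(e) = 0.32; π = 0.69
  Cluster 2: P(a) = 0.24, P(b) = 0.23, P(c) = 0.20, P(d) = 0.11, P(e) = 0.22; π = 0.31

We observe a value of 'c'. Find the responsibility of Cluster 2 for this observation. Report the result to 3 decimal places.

Apply Bayes' rule: the posterior for each component is proportional to its prior times its likelihood at x.
Component likelihoods at x = 'c':
  p_1 = 0.14
  p_2 = 0.2
Weight by the priors:
  P(Z=1)·p_1 = 0.69 × 0.14 = 0.0966
  P(Z=2)·p_2 = 0.31 × 0.2 = 0.062
Evidence: 0.0966 + 0.062 = 0.1586
P(Cluster 2 | x) = 0.062 / 0.1586 ≈ 0.391

0.391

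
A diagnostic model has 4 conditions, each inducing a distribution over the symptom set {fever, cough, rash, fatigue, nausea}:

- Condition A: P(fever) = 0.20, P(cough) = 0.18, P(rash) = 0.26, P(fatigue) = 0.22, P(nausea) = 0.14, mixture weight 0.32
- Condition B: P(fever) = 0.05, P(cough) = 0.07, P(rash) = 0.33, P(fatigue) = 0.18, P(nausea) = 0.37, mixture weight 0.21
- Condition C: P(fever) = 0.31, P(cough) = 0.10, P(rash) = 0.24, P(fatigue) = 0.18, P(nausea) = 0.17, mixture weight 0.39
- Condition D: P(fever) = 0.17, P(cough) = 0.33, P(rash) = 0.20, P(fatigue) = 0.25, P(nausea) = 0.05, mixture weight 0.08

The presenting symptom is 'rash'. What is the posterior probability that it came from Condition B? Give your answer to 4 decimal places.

The responsibility of component k is π_k f_k(x) divided by Σ_j π_j f_j(x).
Evaluate each component's likelihood at the observed value:
  p_A = 0.26
  p_B = 0.33
  p_C = 0.24
  p_D = 0.2
Multiply by the mixture weights:
  π_A·p_A = 0.32 × 0.26 = 0.0832
  π_B·p_B = 0.21 × 0.33 = 0.0693
  π_C·p_C = 0.39 × 0.24 = 0.0936
  π_D·p_D = 0.08 × 0.2 = 0.016
Evidence: 0.0832 + 0.0693 + 0.0936 + 0.016 = 0.2621
Responsibility of Condition B: 0.0693 / 0.2621 ≈ 0.2644

0.2644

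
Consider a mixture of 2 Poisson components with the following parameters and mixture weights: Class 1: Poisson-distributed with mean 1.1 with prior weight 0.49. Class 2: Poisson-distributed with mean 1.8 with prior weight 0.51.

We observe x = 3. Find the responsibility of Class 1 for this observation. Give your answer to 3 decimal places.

Apply Bayes' rule: the posterior for each component is proportional to its prior times its likelihood at x.
Evaluate each component's likelihood at the observed value:
  p_1 = e^(−1.1)·1.1^3/3! = 0.0738419
  p_2 = e^(−1.8)·1.8^3/3! = 0.160671
Unnormalised posteriors:
  P(Z=1)·p_1 = 0.49 × 0.0738419 = 0.0361825
  P(Z=2)·p_2 = 0.51 × 0.160671 = 0.081942
Denominator: 0.0361825 + 0.081942 = 0.118124
So the posterior for Class 1 is 0.0361825 / 0.118124 ≈ 0.306.

0.306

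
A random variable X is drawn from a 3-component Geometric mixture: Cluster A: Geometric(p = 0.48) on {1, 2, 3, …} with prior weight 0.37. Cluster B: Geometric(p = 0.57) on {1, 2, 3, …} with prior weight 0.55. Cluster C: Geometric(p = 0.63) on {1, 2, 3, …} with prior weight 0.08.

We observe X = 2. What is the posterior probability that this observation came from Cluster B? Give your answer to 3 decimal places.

Posterior ∝ prior × likelihood, so P(k | x) ∝ w_k f_k(x); normalise over all components.
Component likelihoods at x = 2:
  p_A = 0.2496
  p_B = 0.2451
  p_C = 0.2331
Multiply by the mixture weights:
  w_A·p_A = 0.37 × 0.2496 = 0.092352
  w_B·p_B = 0.55 × 0.2451 = 0.134805
  w_C·p_C = 0.08 × 0.2331 = 0.018648
Sum: 0.092352 + 0.134805 + 0.018648 = 0.245805
P(Cluster B | 2) ≈ 0.548

0.548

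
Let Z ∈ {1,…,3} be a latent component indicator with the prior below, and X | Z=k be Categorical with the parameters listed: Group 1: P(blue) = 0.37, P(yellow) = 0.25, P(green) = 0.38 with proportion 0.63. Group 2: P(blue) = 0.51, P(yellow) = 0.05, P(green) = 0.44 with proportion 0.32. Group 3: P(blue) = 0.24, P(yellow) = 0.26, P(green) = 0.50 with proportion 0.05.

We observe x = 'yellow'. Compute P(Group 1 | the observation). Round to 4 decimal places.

0.8445

P(component k | x) = π_k·f_k(x) / marginal(x), where marginal(x) = Σ_j π_j·f_j(x).
Evaluate each component's likelihood at the observed value:
  p_1 = P(yellow | comp) = 0.25
  p_2 = P(yellow | comp) = 0.05
  p_3 = P(yellow | comp) = 0.26
Unnormalised posteriors:
  π_1·p_1 = 0.63 × 0.25 = 0.1575
  π_2·p_2 = 0.32 × 0.05 = 0.016
  π_3·p_3 = 0.05 × 0.26 = 0.013
Marginal: 0.1575 + 0.016 + 0.013 = 0.1865
P(Group 1 | x) ≈ 0.8445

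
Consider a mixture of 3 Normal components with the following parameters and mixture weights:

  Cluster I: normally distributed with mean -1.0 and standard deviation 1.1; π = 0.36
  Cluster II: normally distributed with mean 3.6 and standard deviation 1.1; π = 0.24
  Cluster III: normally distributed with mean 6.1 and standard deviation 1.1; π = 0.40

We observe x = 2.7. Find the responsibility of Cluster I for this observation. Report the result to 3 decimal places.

0.007

P(component k | x) = P(Z=k)·f_k(x) / marginal(x), where marginal(x) = Σ_j P(Z=j)·f_j(x).
Evaluate each component's likelihood at the observed value:
  p_I = 0.00126678
  p_II = 0.25951
  p_III = 0.0030546
Prior × likelihood for each component:
  P(Z=I)·p_I = 0.36 × 0.00126678 = 0.000456042
  P(Z=II)·p_II = 0.24 × 0.25951 = 0.0622824
  P(Z=III)·p_III = 0.40 × 0.0030546 = 0.00122184
Normaliser: 0.000456042 + 0.0622824 + 0.00122184 = 0.0639603
So the posterior for Cluster I is 0.000456042 / 0.0639603 ≈ 0.007.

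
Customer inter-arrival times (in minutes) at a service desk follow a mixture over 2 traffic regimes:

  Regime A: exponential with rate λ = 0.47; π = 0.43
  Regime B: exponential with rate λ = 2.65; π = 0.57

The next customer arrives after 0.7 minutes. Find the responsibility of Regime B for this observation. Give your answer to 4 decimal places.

P(component k | x) = P(Z=k)·f_k(x) / marginal(x), where marginal(x) = Σ_j P(Z=j)·f_j(x).
Evaluate each component's likelihood at the observed value:
  f_A = 0.47·e^(−0.47·0.7) = 0.47·e^(−0.3290) = 0.338232
  f_B = 2.65·e^(−2.65·0.7) = 2.65·e^(−1.8550) = 0.4146
Prior × likelihood for each component:
  P(Z=A)·f_A = 0.43 × 0.338232 = 0.14544
  P(Z=B)·f_B = 0.57 × 0.4146 = 0.236322
Marginal: 0.14544 + 0.236322 = 0.381762
P(Regime B | x) ≈ 0.6190

0.6190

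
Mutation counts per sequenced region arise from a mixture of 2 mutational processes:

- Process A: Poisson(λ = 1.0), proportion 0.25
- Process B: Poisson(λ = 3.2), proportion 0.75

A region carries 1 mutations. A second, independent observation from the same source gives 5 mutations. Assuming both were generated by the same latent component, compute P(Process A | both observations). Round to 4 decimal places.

By Bayes' theorem, P(k | x) = π_k f_k(x) / Σ_j π_j f_j(x).
Since both observations come from the same component, the likelihood for component k is f_k(x₁)·f_k(x₂).
  L_A = [0.367879] × [0.00306566] = 0.00112779
  L_B = [0.130439] × [0.113979] = 0.0148674
Prior × likelihood for each component:
  π_A·L_A = 0.25 × 0.00112779 = 0.000281949
  π_B·L_B = 0.75 × 0.0148674 = 0.0111505
Sum: 0.000281949 + 0.0111505 = 0.0114325
P(Process A | x) = 0.000281949 / 0.0114325 ≈ 0.0247

0.0247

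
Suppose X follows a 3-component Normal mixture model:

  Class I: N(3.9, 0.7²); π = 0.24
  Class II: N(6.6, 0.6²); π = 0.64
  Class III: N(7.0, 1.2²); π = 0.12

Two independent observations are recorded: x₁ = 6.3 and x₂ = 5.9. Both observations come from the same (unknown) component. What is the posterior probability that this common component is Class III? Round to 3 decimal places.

0.055

The responsibility of component k is π_k f_k(x) divided by Σ_j π_j f_j(x).
Since both observations come from the same component, the likelihood for component k is f_k(x₁)·f_k(x₂).
  f_I = [(1/(0.7·√(2π)))·exp(−(6.3−3.9)²/(2·0.7²)) = 0.569918·exp(-5.87755) = 0.0015967] × [0.00962014] = 1.53605e-05
  f_II = [(1/(0.6·√(2π)))·exp(−(6.3−6.6)²/(2·0.6²)) = 0.664904·exp(-0.12500) = 0.586776] × [0.336664] = 0.197546
  f_III = [(1/(1.2·√(2π)))·exp(−(6.3−7.0)²/(2·1.2²)) = 0.332452·exp(-0.17014) = 0.280439] × [0.218406] = 0.0612496
Weight by the priors:
  π_I·f_I = 0.24 × 1.53605e-05 = 3.68652e-06
  π_II·f_II = 0.64 × 0.197546 = 0.12643
  π_III·f_III = 0.12 × 0.0612496 = 0.00734995
Sum: 3.68652e-06 + 0.12643 + 0.00734995 = 0.133783
Responsibility of Class III: 0.00734995 / 0.133783 ≈ 0.055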